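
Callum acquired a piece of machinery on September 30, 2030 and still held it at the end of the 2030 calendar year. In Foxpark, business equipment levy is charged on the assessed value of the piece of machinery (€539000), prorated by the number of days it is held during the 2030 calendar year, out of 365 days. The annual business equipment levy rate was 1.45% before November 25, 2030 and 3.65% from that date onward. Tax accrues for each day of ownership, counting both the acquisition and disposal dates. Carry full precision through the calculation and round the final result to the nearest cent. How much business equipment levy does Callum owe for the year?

€3193.39

September 30 – November 24, 2030: 56 days at 1.45% → €539000 × 1.45% × 56/365 = €1199.0904
November 25 – December 31, 2030: 37 days at 3.65% → €539000 × 3.65% × 37/365 = €1994.3000
Total = €3193.3904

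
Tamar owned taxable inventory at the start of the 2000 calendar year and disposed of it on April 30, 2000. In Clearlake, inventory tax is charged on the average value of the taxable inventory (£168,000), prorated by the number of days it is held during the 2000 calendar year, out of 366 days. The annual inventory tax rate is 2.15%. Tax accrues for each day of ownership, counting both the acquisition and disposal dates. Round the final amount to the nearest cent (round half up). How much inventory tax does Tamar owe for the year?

£1,194.13

Days held (January 1 – April 30, 2000): 121 out of 366
Tax = £168,000 × 2.15% × 121/366 = £1,194.1311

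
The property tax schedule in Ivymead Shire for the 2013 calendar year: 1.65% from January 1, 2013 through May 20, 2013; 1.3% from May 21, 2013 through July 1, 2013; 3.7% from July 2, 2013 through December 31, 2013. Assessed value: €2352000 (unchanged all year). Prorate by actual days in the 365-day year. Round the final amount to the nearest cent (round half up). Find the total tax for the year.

January 1 – May 20, 2013: 140 days at 1.65% → €2352000 × 1.65% × 140/365 = €14885.2603
May 21 – July 1, 2013: 42 days at 1.3% → €2352000 × 1.3% × 42/365 = €3518.3342
July 2 – December 31, 2013: 183 days at 3.7% → €2352000 × 3.7% × 183/365 = €43631.2110
Total = €62034.8055

€62034.81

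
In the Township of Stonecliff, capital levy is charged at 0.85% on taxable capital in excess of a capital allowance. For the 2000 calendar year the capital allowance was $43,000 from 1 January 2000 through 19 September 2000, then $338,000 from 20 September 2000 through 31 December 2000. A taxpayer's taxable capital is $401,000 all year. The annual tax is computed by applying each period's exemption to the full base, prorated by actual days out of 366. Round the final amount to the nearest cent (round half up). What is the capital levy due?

$2,337.34

1 January – 19 September 2000: 263 days, exemption $43,000 → ($401,000 − $43,000) × 0.85% × 263/366 = $2,186.6366
20 September – 31 December 2000: 103 days, exemption $338,000 → ($401,000 − $338,000) × 0.85% × 103/366 = $150.7008
Total = $2,337.3374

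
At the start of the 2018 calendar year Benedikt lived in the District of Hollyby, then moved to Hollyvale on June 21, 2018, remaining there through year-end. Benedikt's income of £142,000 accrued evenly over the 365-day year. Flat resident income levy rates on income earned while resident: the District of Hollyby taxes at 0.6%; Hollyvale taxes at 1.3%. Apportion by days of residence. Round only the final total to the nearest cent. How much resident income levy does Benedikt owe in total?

£1,380.32

The District of Hollyby, January 1 – June 20, 2018: 171 days → £142,000 × 0.6% × 171/365 = £399.1562
Hollyvale, June 21 – December 31, 2018: 194 days → £142,000 × 1.3% × 194/365 = £981.1616
Total = £1,380.3178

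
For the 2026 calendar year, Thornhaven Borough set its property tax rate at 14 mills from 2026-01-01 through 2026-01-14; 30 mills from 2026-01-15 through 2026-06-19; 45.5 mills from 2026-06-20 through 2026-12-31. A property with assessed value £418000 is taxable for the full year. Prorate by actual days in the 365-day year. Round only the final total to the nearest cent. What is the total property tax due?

£15744.86

2026-01-01 to 2026-01-14: 14 days at 14 mills → £418000 × 1.4% × 14/365 = £224.4603
2026-01-15 to 2026-06-19: 156 days at 30 mills → £418000 × 3% × 156/365 = £5359.5616
2026-06-20 to 2026-12-31: 195 days at 45.5 mills → £418000 × 4.55% × 195/365 = £10160.8356
Total = £15744.8575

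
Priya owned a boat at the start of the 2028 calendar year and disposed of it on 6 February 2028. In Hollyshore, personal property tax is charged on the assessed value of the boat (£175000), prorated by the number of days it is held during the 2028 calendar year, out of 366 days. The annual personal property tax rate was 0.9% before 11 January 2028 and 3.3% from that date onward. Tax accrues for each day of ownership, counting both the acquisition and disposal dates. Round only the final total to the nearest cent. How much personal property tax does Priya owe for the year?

1 January – 10 January 2028: 10 days at 0.9% → £175000 × 0.9% × 10/366 = £43.0328
11 January – 6 February 2028: 27 days at 3.3% → £175000 × 3.3% × 27/366 = £426.0246
Total = £469.0574

£469.06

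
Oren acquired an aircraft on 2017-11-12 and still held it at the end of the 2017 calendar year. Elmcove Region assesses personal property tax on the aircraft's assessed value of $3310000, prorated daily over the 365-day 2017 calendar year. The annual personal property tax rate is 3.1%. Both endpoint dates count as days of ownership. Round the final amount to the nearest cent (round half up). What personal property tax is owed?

$14056.16

Days held (2017-11-12 to 2017-12-31): 50 out of 365
Tax = $3310000 × 3.1% × 50/365 = $14056.1644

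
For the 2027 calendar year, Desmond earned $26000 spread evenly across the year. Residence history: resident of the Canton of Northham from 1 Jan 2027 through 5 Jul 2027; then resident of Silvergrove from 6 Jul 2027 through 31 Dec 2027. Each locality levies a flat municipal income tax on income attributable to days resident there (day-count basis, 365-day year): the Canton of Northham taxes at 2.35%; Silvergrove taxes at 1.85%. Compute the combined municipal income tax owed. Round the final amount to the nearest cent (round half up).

$547.25

The Canton of Northham, 1 Jan – 5 Jul 2027: 186 days → $26000 × 2.35% × 186/365 = $311.3589
Silvergrove, 6 Jul – 31 Dec 2027: 179 days → $26000 × 1.85% × 179/365 = $235.8877
Total = $547.2466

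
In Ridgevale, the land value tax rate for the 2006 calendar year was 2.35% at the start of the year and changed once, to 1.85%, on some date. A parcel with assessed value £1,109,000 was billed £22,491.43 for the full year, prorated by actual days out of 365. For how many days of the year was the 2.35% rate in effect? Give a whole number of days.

130 days

Let d = days at the first rate; then 365 − d days at the second rate.
£1,109,000 × [2.35%·d + 1.85%·(365−d)] / 365 = £22,491.43
Solving gives d = 130, so the new rate took effect on May 11, 2006.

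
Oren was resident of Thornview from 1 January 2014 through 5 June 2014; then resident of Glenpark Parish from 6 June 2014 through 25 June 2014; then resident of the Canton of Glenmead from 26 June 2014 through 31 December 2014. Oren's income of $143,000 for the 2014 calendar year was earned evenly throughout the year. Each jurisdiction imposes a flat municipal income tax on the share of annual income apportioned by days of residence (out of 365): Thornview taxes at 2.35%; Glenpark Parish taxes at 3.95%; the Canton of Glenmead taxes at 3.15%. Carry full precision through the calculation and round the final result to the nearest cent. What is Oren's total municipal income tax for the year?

$4,078.24

Thornview, 1 January – 5 June 2014: 156 days → $143,000 × 2.35% × 156/365 = $1,436.2685
Glenpark Parish, 6 June – 25 June 2014: 20 days → $143,000 × 3.95% × 20/365 = $309.5068
The Canton of Glenmead, 26 June – 31 December 2014: 189 days → $143,000 × 3.15% × 189/365 = $2,332.4671
Total = $4,078.2425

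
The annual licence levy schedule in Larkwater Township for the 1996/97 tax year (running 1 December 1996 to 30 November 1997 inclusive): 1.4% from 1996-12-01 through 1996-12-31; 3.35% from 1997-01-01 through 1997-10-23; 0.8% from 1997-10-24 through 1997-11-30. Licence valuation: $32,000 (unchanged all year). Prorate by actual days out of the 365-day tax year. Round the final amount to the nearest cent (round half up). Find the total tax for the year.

1996-12-01 to 1996-12-31: 31 days at 1.4% → $32,000 × 1.4% × 31/365 = $38.0493
1997-01-01 to 1997-10-23: 296 days at 3.35% → $32,000 × 3.35% × 296/365 = $869.3479
1997-10-24 to 1997-11-30: 38 days at 0.8% → $32,000 × 0.8% × 38/365 = $26.6521
Total = $934.0493

$934.05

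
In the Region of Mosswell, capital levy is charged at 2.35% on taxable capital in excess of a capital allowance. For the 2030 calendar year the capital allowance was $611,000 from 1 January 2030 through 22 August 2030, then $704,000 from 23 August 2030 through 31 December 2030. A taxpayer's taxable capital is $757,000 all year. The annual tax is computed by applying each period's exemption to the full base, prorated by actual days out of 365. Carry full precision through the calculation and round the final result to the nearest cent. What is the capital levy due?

$2,646.62

1 January – 22 August 2030: 234 days, exemption $611,000 → ($757,000 − $611,000) × 2.35% × 234/365 = $2,199.6000
23 August – 31 December 2030: 131 days, exemption $704,000 → ($757,000 − $704,000) × 2.35% × 131/365 = $447.0151
Total = $2,646.6151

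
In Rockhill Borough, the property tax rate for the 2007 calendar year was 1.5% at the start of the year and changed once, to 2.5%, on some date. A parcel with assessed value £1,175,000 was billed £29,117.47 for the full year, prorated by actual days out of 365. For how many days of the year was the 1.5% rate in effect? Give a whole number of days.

Let d = days at the first rate; then 365 − d days at the second rate.
£1,175,000 × [1.5%·d + 2.5%·(365−d)] / 365 = £29,117.47
Solving gives d = 8, so the new rate took effect on January 9, 2007.

8 days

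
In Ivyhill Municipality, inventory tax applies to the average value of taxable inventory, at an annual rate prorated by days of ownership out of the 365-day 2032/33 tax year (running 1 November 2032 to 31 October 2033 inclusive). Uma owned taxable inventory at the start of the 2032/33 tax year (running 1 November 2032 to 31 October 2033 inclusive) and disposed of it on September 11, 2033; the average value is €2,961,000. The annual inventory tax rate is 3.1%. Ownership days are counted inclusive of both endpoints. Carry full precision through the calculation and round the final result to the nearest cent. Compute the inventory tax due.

€79,216.89

Days held (November 1, 2032 – September 11, 2033): 315 out of 365
Tax = €2,961,000 × 3.1% × 315/365 = €79,216.8904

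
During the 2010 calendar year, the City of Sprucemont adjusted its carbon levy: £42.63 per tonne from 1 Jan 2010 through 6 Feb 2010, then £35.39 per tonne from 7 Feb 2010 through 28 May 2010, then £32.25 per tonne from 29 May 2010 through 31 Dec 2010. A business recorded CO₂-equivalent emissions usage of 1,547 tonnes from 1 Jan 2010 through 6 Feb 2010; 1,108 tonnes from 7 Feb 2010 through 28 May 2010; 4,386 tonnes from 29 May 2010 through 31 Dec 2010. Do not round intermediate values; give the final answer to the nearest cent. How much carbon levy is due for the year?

1 Jan – 6 Feb 2010: 1,547 tonnes at £42.63/tonne → £65,948.61
7 Feb – 28 May 2010: 1,108 tonnes at £35.39/tonne → £39,212.12
29 May – 31 Dec 2010: 4,386 tonnes at £32.25/tonne → £141,448.50

£246,609.23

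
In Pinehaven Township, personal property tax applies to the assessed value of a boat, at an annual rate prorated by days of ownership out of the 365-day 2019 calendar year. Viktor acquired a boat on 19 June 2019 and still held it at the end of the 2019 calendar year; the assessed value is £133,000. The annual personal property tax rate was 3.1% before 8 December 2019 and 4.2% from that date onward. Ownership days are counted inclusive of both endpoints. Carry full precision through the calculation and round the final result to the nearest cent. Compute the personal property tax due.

19 June – 7 December 2019: 172 days at 3.1% → £133,000 × 3.1% × 172/365 = £1,942.8932
8 December – 31 December 2019: 24 days at 4.2% → £133,000 × 4.2% × 24/365 = £367.2986
Total = £2,310.1918

£2,310.19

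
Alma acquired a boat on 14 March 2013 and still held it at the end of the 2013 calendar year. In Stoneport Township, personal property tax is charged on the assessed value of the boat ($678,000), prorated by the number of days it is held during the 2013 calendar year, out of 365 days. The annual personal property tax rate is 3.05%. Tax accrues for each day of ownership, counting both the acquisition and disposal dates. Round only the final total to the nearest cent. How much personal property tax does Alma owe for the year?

Days held (14 March – 31 December 2013): 293 out of 365
Tax = $678,000 × 3.05% × 293/365 = $16,599.8548

$16,599.85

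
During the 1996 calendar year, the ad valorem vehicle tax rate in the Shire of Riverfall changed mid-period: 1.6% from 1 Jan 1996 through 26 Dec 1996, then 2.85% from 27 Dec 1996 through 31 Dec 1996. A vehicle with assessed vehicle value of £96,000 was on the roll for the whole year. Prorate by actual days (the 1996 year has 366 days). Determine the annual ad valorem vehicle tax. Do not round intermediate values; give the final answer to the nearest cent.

£1,552.39

1 Jan – 26 Dec 1996: 361 days at 1.6% → £96,000 × 1.6% × 361/366 = £1,515.0164
27 Dec – 31 Dec 1996: 5 days at 2.85% → £96,000 × 2.85% × 5/366 = £37.3770
Total = £1,552.3934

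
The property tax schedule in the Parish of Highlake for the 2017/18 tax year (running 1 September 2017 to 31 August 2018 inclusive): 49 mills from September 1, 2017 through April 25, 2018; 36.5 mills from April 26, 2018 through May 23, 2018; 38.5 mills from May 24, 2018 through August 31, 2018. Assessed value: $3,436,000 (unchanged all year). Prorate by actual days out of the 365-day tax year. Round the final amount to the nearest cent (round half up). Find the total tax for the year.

September 1, 2017 – April 25, 2018: 237 days at 49 mills → $3,436,000 × 4.9% × 237/365 = $109,321.2822
April 26 – May 23, 2018: 28 days at 36.5 mills → $3,436,000 × 3.65% × 28/365 = $9,620.8000
May 24 – August 31, 2018: 100 days at 38.5 mills → $3,436,000 × 3.85% × 100/365 = $36,242.7397
Total = $155,184.8219

$155,184.82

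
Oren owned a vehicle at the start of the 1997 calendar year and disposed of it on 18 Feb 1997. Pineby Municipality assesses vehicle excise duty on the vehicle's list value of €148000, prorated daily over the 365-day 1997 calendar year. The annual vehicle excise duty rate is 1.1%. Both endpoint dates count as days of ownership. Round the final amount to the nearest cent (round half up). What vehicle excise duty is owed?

€218.55

Days held (1 Jan – 18 Feb 1997): 49 out of 365
Tax = €148000 × 1.1% × 49/365 = €218.5534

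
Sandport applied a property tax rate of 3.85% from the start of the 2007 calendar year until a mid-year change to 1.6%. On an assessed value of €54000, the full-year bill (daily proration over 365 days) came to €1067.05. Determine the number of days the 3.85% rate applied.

61 days

Let d = days at the first rate; then 365 − d days at the second rate.
€54000 × [3.85%·d + 1.6%·(365−d)] / 365 = €1067.05
Solving gives d = 61, so the new rate took effect on 3 March 2007.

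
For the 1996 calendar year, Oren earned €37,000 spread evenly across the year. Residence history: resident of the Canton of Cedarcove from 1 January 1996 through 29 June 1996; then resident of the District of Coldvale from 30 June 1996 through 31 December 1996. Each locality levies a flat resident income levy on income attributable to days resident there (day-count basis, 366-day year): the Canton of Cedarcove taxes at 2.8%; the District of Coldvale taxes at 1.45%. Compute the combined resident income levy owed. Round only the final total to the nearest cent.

The Canton of Cedarcove, 1 January – 29 June 1996: 181 days → €37,000 × 2.8% × 181/366 = €512.3388
The District of Coldvale, 30 June – 31 December 1996: 185 days → €37,000 × 1.45% × 185/366 = €271.1817
Total = €783.5205

€783.52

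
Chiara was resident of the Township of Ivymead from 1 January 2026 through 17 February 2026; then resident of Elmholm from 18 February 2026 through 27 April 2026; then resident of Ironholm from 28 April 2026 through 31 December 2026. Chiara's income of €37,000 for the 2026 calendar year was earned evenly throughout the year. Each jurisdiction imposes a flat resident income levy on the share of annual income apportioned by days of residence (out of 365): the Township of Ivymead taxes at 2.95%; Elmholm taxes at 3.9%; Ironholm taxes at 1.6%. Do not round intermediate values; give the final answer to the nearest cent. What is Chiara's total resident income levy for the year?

The Township of Ivymead, 1 January – 17 February 2026: 48 days → €37,000 × 2.95% × 48/365 = €143.5397
Elmholm, 18 February – 27 April 2026: 69 days → €37,000 × 3.9% × 69/365 = €272.7863
Ironholm, 28 April – 31 December 2026: 248 days → €37,000 × 1.6% × 248/365 = €402.2356
Total = €818.5616

€818.56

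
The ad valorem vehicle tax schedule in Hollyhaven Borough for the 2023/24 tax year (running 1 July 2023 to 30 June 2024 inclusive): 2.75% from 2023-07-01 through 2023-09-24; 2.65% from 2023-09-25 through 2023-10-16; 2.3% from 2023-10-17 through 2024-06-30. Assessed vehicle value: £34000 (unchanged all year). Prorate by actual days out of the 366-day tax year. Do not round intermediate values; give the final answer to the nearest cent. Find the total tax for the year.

2023-07-01 to 2023-09-24: 86 days at 2.75% → £34000 × 2.75% × 86/366 = £219.6995
2023-09-25 to 2023-10-16: 22 days at 2.65% → £34000 × 2.65% × 22/366 = £54.1585
2023-10-17 to 2024-06-30: 258 days at 2.3% → £34000 × 2.3% × 258/366 = £551.2459
Total = £825.1038

£825.10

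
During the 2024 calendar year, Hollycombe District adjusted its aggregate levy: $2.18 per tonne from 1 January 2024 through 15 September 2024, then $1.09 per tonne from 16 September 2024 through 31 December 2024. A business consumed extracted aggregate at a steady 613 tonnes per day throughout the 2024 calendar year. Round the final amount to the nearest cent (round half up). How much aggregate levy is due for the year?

$417606.25

1 January – 15 September 2024: 259 days × 613 tonnes/day = 158,767 tonnes at $2.18/tonne → $346112.06
16 September – 31 December 2024: 107 days × 613 tonnes/day = 65,591 tonnes at $1.09/tonne → $71494.19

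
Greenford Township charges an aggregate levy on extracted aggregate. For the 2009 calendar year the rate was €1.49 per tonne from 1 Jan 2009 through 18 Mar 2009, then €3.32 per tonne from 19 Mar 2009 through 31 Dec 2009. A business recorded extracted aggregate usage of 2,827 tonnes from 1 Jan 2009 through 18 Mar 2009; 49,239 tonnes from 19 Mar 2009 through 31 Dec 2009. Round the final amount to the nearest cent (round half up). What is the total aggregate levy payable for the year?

1 Jan – 18 Mar 2009: 2,827 tonnes at €1.49/tonne → €4212.23
19 Mar – 31 Dec 2009: 49,239 tonnes at €3.32/tonne → €163473.48

€167685.71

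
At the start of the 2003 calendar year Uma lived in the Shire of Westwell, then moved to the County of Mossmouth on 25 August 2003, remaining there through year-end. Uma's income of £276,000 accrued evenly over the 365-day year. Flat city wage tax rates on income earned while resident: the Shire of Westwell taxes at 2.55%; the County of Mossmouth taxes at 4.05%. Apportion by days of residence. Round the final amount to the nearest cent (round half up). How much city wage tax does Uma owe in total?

The Shire of Westwell, 1 January – 24 August 2003: 236 days → £276,000 × 2.55% × 236/365 = £4,550.5973
The County of Mossmouth, 25 August – 31 December 2003: 129 days → £276,000 × 4.05% × 129/365 = £3,950.5808
Total = £8,501.1781

£8,501.18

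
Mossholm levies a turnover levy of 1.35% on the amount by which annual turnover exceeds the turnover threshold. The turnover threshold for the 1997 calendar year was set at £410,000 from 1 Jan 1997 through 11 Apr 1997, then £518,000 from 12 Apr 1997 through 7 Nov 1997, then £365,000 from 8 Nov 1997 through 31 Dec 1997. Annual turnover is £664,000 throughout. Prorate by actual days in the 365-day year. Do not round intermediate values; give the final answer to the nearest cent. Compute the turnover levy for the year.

£2,680.03

1 Jan – 11 Apr 1997: 101 days, exemption £410,000 → (£664,000 − £410,000) × 1.35% × 101/365 = £948.8466
12 Apr – 7 Nov 1997: 210 days, exemption £518,000 → (£664,000 − £518,000) × 1.35% × 210/365 = £1,134.0000
8 Nov – 31 Dec 1997: 54 days, exemption £365,000 → (£664,000 − £365,000) × 1.35% × 54/365 = £597.1808
Total = £2,680.0274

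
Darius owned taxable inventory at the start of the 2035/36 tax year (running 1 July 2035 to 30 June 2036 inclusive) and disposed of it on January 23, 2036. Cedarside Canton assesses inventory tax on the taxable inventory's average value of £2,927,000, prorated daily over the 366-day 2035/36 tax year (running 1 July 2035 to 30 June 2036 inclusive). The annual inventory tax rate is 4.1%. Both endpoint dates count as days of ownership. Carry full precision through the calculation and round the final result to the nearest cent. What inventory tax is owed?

Days held (July 1, 2035 – January 23, 2036): 207 out of 366
Tax = £2,927,000 × 4.1% × 207/366 = £67,872.8115

£67,872.81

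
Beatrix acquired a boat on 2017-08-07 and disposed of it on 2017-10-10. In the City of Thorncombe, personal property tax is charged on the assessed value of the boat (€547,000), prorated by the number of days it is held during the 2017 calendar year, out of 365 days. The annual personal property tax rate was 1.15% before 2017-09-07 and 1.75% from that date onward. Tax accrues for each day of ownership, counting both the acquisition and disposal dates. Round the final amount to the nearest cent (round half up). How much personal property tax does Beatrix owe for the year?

2017-08-07 to 2017-09-06: 31 days at 1.15% → €547,000 × 1.15% × 31/365 = €534.2616
2017-09-07 to 2017-10-10: 34 days at 1.75% → €547,000 × 1.75% × 34/365 = €891.6849
Total = €1,425.9466

€1,425.95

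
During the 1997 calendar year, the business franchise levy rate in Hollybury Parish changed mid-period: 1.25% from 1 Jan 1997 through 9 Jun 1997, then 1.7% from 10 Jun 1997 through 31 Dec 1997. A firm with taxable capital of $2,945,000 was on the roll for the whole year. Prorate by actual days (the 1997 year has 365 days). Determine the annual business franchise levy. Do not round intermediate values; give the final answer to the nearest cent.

1 Jan – 9 Jun 1997: 160 days at 1.25% → $2,945,000 × 1.25% × 160/365 = $16,136.9863
10 Jun – 31 Dec 1997: 205 days at 1.7% → $2,945,000 × 1.7% × 205/365 = $28,118.6986
Total = $44,255.6849

$44,255.68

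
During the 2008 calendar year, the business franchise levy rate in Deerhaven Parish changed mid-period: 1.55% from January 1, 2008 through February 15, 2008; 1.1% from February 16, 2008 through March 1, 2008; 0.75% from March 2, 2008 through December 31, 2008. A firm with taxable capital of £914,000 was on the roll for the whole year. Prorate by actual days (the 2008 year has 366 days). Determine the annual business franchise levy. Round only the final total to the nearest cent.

January 1 – February 15, 2008: 46 days at 1.55% → £914,000 × 1.55% × 46/366 = £1,780.5519
February 16 – March 1, 2008: 15 days at 1.1% → £914,000 × 1.1% × 15/366 = £412.0492
March 2 – December 31, 2008: 305 days at 0.75% → £914,000 × 0.75% × 305/366 = £5,712.5000
Total = £7,905.1011

£7,905.10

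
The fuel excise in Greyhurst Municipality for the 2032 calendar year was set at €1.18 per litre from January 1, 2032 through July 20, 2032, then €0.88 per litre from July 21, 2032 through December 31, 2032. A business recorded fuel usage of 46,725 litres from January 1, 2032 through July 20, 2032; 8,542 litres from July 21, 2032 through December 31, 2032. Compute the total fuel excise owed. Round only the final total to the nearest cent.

January 1 – July 20, 2032: 46,725 litres at €1.18/litre → €55135.50
July 21 – December 31, 2032: 8,542 litres at €0.88/litre → €7516.96

€62652.46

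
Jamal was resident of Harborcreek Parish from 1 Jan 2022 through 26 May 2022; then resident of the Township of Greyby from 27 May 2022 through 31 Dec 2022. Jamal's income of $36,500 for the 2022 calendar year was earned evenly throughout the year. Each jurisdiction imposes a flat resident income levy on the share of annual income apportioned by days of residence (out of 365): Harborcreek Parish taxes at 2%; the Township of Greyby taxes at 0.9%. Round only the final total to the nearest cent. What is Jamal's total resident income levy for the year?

Harborcreek Parish, 1 Jan – 26 May 2022: 146 days → $36,500 × 2% × 146/365 = $292.0000
The Township of Greyby, 27 May – 31 Dec 2022: 219 days → $36,500 × 0.9% × 219/365 = $197.1000
Total = $489.1000

$489.10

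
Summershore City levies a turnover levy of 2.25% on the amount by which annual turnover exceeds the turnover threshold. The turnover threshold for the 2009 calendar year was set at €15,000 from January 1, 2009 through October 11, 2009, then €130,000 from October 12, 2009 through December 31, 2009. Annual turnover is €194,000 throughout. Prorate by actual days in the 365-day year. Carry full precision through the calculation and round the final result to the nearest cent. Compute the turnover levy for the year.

€3,453.29

January 1 – October 11, 2009: 284 days, exemption €15,000 → (€194,000 − €15,000) × 2.25% × 284/365 = €3,133.7260
October 12 – December 31, 2009: 81 days, exemption €130,000 → (€194,000 − €130,000) × 2.25% × 81/365 = €319.5616
Total = €3,453.2877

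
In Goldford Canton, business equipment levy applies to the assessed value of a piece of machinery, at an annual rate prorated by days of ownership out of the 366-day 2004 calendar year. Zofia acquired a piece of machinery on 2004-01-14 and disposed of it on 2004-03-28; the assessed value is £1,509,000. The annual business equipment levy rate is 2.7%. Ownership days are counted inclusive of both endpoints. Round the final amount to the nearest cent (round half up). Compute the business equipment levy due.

Days held (2004-01-14 to 2004-03-28): 75 out of 366
Tax = £1,509,000 × 2.7% × 75/366 = £8,348.9754

£8,348.98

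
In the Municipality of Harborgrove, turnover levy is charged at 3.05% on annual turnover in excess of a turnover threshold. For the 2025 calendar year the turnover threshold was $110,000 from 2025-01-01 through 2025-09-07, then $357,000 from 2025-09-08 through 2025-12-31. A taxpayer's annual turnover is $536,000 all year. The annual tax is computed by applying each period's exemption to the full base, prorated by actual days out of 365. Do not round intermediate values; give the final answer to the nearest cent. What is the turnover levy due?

$10,619.43

2025-01-01 to 2025-09-07: 250 days, exemption $110,000 → ($536,000 − $110,000) × 3.05% × 250/365 = $8,899.3151
2025-09-08 to 2025-12-31: 115 days, exemption $357,000 → ($536,000 − $357,000) × 3.05% × 115/365 = $1,720.1164
Total = $10,619.4315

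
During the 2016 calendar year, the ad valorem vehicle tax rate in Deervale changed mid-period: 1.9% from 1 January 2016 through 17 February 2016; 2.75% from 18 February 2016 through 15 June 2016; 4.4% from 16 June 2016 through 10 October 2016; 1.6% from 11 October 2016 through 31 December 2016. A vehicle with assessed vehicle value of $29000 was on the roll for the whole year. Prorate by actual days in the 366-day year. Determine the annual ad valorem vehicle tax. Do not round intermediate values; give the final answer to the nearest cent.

$843.42

1 January – 17 February 2016: 48 days at 1.9% → $29000 × 1.9% × 48/366 = $72.2623
18 February – 15 June 2016: 119 days at 2.75% → $29000 × 2.75% × 119/366 = $259.2964
16 June – 10 October 2016: 117 days at 4.4% → $29000 × 4.4% × 117/366 = $407.9016
11 October – 31 December 2016: 82 days at 1.6% → $29000 × 1.6% × 82/366 = $103.9563
Total = $843.4167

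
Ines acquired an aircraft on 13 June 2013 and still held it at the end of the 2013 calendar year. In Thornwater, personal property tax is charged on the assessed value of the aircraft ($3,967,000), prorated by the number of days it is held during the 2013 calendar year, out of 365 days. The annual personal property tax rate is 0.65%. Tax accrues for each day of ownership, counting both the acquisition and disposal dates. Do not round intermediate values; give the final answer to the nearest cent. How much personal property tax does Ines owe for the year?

$14,270.33

Days held (13 June – 31 December 2013): 202 out of 365
Tax = $3,967,000 × 0.65% × 202/365 = $14,270.3315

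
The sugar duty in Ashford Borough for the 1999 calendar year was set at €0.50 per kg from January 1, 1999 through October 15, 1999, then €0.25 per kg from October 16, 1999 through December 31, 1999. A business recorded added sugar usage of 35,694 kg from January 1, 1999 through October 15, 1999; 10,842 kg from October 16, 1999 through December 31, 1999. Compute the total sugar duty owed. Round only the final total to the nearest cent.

€20557.50

January 1 – October 15, 1999: 35,694 kg at €0.50/kg → €17847.00
October 16 – December 31, 1999: 10,842 kg at €0.25/kg → €2710.50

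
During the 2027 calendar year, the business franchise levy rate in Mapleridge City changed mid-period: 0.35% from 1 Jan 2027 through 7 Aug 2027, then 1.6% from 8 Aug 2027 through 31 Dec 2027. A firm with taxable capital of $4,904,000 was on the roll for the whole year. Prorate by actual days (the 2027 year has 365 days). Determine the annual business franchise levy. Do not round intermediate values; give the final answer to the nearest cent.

1 Jan – 7 Aug 2027: 219 days at 0.35% → $4,904,000 × 0.35% × 219/365 = $10,298.4000
8 Aug – 31 Dec 2027: 146 days at 1.6% → $4,904,000 × 1.6% × 146/365 = $31,385.6000
Total = $41,684.0000

$41,684.00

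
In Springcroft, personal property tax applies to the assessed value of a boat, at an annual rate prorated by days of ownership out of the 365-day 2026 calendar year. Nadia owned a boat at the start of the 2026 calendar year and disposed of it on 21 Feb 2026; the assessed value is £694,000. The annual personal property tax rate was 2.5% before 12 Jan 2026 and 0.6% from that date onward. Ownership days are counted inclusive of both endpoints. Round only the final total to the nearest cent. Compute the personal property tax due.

£990.61

1 Jan – 11 Jan 2026: 11 days at 2.5% → £694,000 × 2.5% × 11/365 = £522.8767
12 Jan – 21 Feb 2026: 41 days at 0.6% → £694,000 × 0.6% × 41/365 = £467.7370
Total = £990.6137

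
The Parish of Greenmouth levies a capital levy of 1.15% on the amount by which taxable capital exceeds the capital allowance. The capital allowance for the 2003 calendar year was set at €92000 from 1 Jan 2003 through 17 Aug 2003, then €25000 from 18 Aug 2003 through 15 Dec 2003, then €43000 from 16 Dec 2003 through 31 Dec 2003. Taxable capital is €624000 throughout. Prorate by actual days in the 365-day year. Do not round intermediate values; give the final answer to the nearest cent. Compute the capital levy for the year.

1 Jan – 17 Aug 2003: 229 days, exemption €92000 → (€624000 − €92000) × 1.15% × 229/365 = €3838.4164
18 Aug – 15 Dec 2003: 120 days, exemption €25000 → (€624000 − €25000) × 1.15% × 120/365 = €2264.7123
16 Dec – 31 Dec 2003: 16 days, exemption €43000 → (€624000 − €43000) × 1.15% × 16/365 = €292.8877
Total = €6396.0164

€6396.02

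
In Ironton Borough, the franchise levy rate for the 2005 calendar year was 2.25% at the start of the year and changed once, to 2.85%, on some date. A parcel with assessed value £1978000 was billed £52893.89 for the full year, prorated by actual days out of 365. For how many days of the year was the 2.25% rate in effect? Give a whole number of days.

107 days

Let d = days at the first rate; then 365 − d days at the second rate.
£1978000 × [2.25%·d + 2.85%·(365−d)] / 365 = £52893.89
Solving gives d = 107, so the new rate took effect on 18 Apr 2005.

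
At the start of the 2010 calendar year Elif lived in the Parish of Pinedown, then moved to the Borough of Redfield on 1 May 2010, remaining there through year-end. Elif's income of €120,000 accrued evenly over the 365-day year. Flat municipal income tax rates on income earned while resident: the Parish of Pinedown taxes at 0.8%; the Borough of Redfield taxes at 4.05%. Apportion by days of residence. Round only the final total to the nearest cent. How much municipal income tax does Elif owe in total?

The Parish of Pinedown, 1 Jan – 30 Apr 2010: 120 days → €120,000 × 0.8% × 120/365 = €315.6164
The Borough of Redfield, 1 May – 31 Dec 2010: 245 days → €120,000 × 4.05% × 245/365 = €3,262.1918
Total = €3,577.8082

€3,577.81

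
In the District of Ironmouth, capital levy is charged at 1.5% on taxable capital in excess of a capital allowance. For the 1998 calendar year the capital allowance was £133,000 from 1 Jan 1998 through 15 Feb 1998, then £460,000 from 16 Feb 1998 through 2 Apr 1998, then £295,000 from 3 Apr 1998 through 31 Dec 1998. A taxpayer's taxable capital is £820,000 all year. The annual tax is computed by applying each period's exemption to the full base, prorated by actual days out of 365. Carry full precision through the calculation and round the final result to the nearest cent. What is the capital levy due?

£7,869.33

1 Jan – 15 Feb 1998: 46 days, exemption £133,000 → (£820,000 − £133,000) × 1.5% × 46/365 = £1,298.7123
16 Feb – 2 Apr 1998: 46 days, exemption £460,000 → (£820,000 − £460,000) × 1.5% × 46/365 = £680.5479
3 Apr – 31 Dec 1998: 273 days, exemption £295,000 → (£820,000 − £295,000) × 1.5% × 273/365 = £5,890.0685
Total = £7,869.3288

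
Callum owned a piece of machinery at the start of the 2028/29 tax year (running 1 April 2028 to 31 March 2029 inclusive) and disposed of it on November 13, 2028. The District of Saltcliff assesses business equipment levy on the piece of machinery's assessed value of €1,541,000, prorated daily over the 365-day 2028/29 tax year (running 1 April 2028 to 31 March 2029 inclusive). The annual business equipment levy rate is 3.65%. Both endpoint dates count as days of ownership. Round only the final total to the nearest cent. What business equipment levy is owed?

€34,980.70

Days held (April 1 – November 13, 2028): 227 out of 365
Tax = €1,541,000 × 3.65% × 227/365 = €34,980.7000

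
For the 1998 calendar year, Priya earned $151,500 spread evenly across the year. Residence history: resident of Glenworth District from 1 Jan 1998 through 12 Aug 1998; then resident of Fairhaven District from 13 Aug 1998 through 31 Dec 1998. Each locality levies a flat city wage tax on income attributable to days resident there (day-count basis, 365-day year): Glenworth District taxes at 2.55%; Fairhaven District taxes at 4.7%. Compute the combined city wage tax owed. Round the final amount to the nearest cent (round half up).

Glenworth District, 1 Jan – 12 Aug 1998: 224 days → $151,500 × 2.55% × 224/365 = $2,370.8712
Fairhaven District, 13 Aug – 31 Dec 1998: 141 days → $151,500 × 4.7% × 141/365 = $2,750.6589
Total = $5,121.5301

$5,121.53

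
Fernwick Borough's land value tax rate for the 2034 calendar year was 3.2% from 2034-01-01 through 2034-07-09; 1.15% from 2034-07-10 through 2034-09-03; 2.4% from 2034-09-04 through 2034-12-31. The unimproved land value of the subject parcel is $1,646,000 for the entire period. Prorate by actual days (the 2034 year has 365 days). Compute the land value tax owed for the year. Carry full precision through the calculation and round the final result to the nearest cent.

$43,201.86

2034-01-01 to 2034-07-09: 190 days at 3.2% → $1,646,000 × 3.2% × 190/365 = $27,418.3014
2034-07-10 to 2034-09-03: 56 days at 1.15% → $1,646,000 × 1.15% × 56/365 = $2,904.1753
2034-09-04 to 2034-12-31: 119 days at 2.4% → $1,646,000 × 2.4% × 119/365 = $12,879.3863
Total = $43,201.8630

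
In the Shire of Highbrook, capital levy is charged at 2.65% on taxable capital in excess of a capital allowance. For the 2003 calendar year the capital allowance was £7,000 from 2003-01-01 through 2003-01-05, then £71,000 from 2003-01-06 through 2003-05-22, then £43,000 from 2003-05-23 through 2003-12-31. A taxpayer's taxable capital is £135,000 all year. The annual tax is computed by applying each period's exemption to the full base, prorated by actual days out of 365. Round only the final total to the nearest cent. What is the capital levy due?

£2,172.56

2003-01-01 to 2003-01-05: 5 days, exemption £7,000 → (£135,000 − £7,000) × 2.65% × 5/365 = £46.4658
2003-01-06 to 2003-05-22: 137 days, exemption £71,000 → (£135,000 − £71,000) × 2.65% × 137/365 = £636.5808
2003-05-23 to 2003-12-31: 223 days, exemption £43,000 → (£135,000 − £43,000) × 2.65% × 223/365 = £1,489.5178
Total = £2,172.5644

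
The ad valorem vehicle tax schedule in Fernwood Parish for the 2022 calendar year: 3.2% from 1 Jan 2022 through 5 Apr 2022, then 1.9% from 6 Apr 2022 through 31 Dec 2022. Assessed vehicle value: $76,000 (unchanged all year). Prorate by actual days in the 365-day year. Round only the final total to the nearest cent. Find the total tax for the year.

1 Jan – 5 Apr 2022: 95 days at 3.2% → $76,000 × 3.2% × 95/365 = $632.9863
6 Apr – 31 Dec 2022: 270 days at 1.9% → $76,000 × 1.9% × 270/365 = $1,068.1644
Total = $1,701.1507

$1,701.15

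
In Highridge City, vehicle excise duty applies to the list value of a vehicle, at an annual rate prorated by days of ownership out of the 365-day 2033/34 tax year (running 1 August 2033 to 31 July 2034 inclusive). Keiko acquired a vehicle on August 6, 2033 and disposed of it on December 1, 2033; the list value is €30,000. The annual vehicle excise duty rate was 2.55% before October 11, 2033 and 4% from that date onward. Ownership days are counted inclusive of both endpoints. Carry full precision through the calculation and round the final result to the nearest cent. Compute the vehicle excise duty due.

€309.29

August 6 – October 10, 2033: 66 days at 2.55% → €30,000 × 2.55% × 66/365 = €138.3288
October 11 – December 1, 2033: 52 days at 4% → €30,000 × 4% × 52/365 = €170.9589
Total = €309.2877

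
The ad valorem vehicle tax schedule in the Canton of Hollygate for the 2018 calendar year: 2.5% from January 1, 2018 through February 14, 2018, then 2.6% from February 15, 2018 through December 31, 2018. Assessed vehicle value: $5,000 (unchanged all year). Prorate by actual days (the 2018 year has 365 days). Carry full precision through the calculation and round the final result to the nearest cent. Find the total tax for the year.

January 1 – February 14, 2018: 45 days at 2.5% → $5,000 × 2.5% × 45/365 = $15.4110
February 15 – December 31, 2018: 320 days at 2.6% → $5,000 × 2.6% × 320/365 = $113.9726
Total = $129.3836

$129.38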